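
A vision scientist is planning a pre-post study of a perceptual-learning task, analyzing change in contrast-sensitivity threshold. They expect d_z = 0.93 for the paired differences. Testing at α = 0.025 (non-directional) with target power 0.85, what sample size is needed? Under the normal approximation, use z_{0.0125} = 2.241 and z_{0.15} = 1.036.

n = 13 pairs

For a paired (one-sample on differences) test: n = ((z_{α/2} + z_β) / d)².
z_{α/2} + z_β = 2.241 + 1.036 = 3.277.
n = (3.277 / 0.93)² = 3.524² = 12.42.
Round up.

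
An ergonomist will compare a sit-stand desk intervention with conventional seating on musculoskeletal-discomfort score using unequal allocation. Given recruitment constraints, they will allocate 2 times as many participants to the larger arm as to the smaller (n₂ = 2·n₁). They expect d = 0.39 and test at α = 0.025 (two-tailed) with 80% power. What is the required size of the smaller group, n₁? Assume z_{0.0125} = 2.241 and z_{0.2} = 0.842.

n₁ = 94

With allocation ratio k = n₂/n₁ = 2, Var(x̄₁−x̄₂) = σ²(1/n₁ + 1/(k·n₁)) = σ²·(k+1)/(k·n₁).
So n₁ = (1 + 1/k)·((z_{α/2} + z_β)/d)² = 1.500 × (3.083/0.39)².
n₁ = 1.500 × 62.49 = 93.7.
Round up: n₁ = 94, giving n₂ = 2 × 94 = 188.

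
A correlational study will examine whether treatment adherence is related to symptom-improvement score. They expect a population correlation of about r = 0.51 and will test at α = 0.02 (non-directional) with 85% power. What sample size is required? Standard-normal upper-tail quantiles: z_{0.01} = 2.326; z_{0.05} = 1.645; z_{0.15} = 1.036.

Fisher's z: C = ½·ln((1+r)/(1−r)) = ½·ln(3.0816) = 0.5627.
n = ((z_{α/2} + z_β)/C)² + 3.
(2.326 + 1.036) / 0.5627 = 3.362 / 0.5627 = 5.975.
n = 5.975² + 3 = 35.70 + 3 = 38.7.
Round up.

n = 39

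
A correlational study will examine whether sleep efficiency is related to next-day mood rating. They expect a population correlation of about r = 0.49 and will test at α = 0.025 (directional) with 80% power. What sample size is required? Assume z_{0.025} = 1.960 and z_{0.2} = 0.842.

n = 31

Fisher's z: C = ½·ln((1+r)/(1−r)) = ½·ln(2.9216) = 0.5361.
n = ((z_{α} + z_β)/C)² + 3.
(1.960 + 0.842) / 0.5361 = 2.802 / 0.5361 = 5.227.
n = 5.227² + 3 = 27.32 + 3 = 30.3.
Round up.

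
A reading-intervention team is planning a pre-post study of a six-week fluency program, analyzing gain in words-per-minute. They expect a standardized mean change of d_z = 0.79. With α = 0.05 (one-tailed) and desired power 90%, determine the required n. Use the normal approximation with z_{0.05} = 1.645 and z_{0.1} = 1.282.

For a paired (one-sample on differences) test: n = ((z_{α} + z_β) / d)².
z_{α} + z_β = 1.645 + 1.282 = 2.927.
n = (2.927 / 0.79)² = 3.705² = 13.73.
Round up.

n = 14 pairs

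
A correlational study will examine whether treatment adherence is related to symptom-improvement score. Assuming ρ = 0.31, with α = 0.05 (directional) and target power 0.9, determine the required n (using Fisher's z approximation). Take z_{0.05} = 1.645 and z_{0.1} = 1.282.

Fisher's z: C = ½·ln((1+r)/(1−r)) = ½·ln(1.8986) = 0.3205.
n = ((z_{α} + z_β)/C)² + 3.
(1.645 + 1.282) / 0.3205 = 2.927 / 0.3205 = 9.133.
n = 9.133² + 3 = 83.40 + 3 = 86.4.
Round up.

n = 87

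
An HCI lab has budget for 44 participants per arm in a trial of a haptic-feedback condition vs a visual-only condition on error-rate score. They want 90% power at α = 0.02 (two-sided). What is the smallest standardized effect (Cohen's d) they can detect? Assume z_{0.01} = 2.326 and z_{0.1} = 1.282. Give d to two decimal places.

For two independent groups of n = 44 each: d_min = (z_{α/2} + z_β)·√(2/n).
z-sum = 2.326 + 1.282 = 3.608.
d_min = 3.608 × √(2/44) = 3.608 × 0.2132 = 0.769.

d_min ≈ 0.77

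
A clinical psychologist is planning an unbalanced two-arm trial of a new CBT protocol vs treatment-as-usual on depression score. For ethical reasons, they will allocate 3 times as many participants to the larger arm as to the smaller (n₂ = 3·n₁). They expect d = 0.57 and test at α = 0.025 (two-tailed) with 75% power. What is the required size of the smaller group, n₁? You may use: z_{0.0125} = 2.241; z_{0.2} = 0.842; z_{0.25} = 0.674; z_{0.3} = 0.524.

n₁ = 35

With allocation ratio k = n₂/n₁ = 3, Var(x̄₁−x̄₂) = σ²(1/n₁ + 1/(k·n₁)) = σ²·(k+1)/(k·n₁).
So n₁ = (1 + 1/k)·((z_{α/2} + z_β)/d)² = 1.333 × (2.915/0.57)².
n₁ = 1.333 × 26.15 = 34.9.
Round up: n₁ = 35, giving n₂ = 3 × 35 = 105.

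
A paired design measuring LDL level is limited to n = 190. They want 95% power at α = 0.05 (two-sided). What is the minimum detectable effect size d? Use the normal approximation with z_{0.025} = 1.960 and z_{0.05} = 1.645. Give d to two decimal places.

For a single sample (or paired design) of n = 190: d_min = (z_{α/2} + z_β)/√n.
z-sum = 1.960 + 1.645 = 3.605.
d_min = 3.605 / √190 = 3.605 / 13.784 = 0.262.

d_min ≈ 0.26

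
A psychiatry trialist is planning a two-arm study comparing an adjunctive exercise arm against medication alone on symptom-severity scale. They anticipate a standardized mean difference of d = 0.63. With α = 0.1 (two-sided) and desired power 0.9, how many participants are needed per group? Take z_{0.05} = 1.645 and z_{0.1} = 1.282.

For two independent groups with equal n: n = 2·((z_{α/2} + z_β) / d)².
z_{α/2} + z_β = 1.645 + 1.282 = 2.927.
n = 2 × (2.927 / 0.63)² = 2 × 4.646² = 2 × 21.59 = 43.2.
Round up to the next whole participant.

n = 44 per group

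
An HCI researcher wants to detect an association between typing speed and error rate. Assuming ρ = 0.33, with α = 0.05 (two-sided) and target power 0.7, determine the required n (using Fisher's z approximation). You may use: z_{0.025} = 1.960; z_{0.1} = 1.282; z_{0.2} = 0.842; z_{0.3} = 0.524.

Fisher's z: C = ½·ln((1+r)/(1−r)) = ½·ln(1.9851) = 0.3428.
n = ((z_{α/2} + z_β)/C)² + 3.
(1.960 + 0.524) / 0.3428 = 2.484 / 0.3428 = 7.246.
n = 7.246² + 3 = 52.51 + 3 = 55.5.
Round up.

n = 56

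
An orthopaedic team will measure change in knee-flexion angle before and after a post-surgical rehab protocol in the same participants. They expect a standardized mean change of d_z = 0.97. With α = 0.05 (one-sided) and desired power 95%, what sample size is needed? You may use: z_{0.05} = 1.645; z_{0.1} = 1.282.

For a paired (one-sample on differences) test: n = ((z_{α} + z_β) / d)².
z_{α} + z_β = 1.645 + 1.645 = 3.290.
n = (3.290 / 0.97)² = 3.392² = 11.50.
Round up.

n = 12 pairs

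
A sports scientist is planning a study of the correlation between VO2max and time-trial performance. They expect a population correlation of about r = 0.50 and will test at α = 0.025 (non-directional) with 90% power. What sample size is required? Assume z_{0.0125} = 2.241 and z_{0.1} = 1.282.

Fisher's z: C = ½·ln((1+r)/(1−r)) = ½·ln(3.0000) = 0.5493.
n = ((z_{α/2} + z_β)/C)² + 3.
(2.241 + 1.282) / 0.5493 = 3.523 / 0.5493 = 6.414.
n = 6.414² + 3 = 41.13 + 3 = 44.1.
Round up.

n = 45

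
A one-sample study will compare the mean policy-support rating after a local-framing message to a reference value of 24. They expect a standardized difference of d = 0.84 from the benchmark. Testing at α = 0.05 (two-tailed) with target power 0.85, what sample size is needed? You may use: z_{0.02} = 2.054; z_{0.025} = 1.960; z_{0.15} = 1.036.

n = 13

For a one-sample test: n = ((z_{α/2} + z_β) / d)².
z_{α/2} + z_β = 1.960 + 1.036 = 2.996.
n = (2.996 / 0.84)² = 3.567² = 12.72.
Round up.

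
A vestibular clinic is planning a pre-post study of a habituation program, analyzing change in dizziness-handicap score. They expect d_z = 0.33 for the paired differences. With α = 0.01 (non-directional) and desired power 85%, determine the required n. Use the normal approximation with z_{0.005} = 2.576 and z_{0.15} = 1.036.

n = 120 pairs

For a paired (one-sample on differences) test: n = ((z_{α/2} + z_β) / d)².
z_{α/2} + z_β = 2.576 + 1.036 = 3.612.
n = (3.612 / 0.33)² = 10.945² = 119.80.
Round up.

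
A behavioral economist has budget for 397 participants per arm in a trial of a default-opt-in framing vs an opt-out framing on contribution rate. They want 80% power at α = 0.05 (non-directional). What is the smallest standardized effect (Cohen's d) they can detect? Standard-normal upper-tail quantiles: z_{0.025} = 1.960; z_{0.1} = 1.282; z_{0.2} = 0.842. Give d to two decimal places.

For two independent groups of n = 397 each: d_min = (z_{α/2} + z_β)·√(2/n).
z-sum = 1.960 + 0.842 = 2.802.
d_min = 2.802 × √(2/397) = 2.802 × 0.0710 = 0.199.

d_min ≈ 0.20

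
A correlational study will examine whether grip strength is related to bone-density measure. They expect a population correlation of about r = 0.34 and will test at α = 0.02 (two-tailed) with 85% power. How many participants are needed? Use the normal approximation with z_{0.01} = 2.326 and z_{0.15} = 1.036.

n = 94

Fisher's z: C = ½·ln((1+r)/(1−r)) = ½·ln(2.0303) = 0.3541.
n = ((z_{α/2} + z_β)/C)² + 3.
(2.326 + 1.036) / 0.3541 = 3.362 / 0.3541 = 9.494.
n = 9.494² + 3 = 90.15 + 3 = 93.1.
Round up.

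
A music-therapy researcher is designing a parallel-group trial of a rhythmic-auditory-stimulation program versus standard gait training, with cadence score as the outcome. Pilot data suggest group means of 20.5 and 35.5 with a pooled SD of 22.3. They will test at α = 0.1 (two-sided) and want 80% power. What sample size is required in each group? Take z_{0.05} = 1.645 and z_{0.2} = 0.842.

n = 28 per group

Cohen's d = |M₁ − M₂| / SD_pooled = |20.5 − 35.5| / 22.3 = 15.0 / 22.3 = 0.673.
For two independent groups with equal n: n = 2·((z_{α/2} + z_β) / d)².
z_{α/2} + z_β = 1.645 + 0.842 = 2.487.
n = 2 × (2.487 / 0.673)² = 2 × 3.695² = 2 × 13.66 = 27.3.
Round up to the next whole participant.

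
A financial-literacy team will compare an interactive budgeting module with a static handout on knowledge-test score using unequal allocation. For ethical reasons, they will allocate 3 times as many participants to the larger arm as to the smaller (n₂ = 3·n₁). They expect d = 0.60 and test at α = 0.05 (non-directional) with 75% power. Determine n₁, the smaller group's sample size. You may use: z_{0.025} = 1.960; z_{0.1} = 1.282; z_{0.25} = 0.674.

n₁ = 26

With allocation ratio k = n₂/n₁ = 3, Var(x̄₁−x̄₂) = σ²(1/n₁ + 1/(k·n₁)) = σ²·(k+1)/(k·n₁).
So n₁ = (1 + 1/k)·((z_{α/2} + z_β)/d)² = 1.333 × (2.634/0.60)².
n₁ = 1.333 × 19.27 = 25.7.
Round up: n₁ = 26, giving n₂ = 3 × 26 = 78.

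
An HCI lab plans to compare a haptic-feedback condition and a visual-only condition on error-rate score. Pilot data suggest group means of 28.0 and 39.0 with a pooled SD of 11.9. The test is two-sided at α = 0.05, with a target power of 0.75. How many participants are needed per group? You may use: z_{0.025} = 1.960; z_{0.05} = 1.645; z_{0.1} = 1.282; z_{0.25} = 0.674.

Cohen's d = |M₁ − M₂| / SD_pooled = |28.0 − 39.0| / 11.9 = 11.0 / 11.9 = 0.924.
For two independent groups with equal n: n = 2·((z_{α/2} + z_β) / d)².
z_{α/2} + z_β = 1.960 + 0.674 = 2.634.
n = 2 × (2.634 / 0.924)² = 2 × 2.851² = 2 × 8.13 = 16.3.
Round up to the next whole participant.

n = 17 per group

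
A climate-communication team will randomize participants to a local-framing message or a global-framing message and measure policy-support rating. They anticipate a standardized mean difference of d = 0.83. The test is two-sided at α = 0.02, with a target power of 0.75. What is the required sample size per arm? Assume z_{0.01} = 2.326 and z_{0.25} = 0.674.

n = 27 per group

For two independent groups with equal n: n = 2·((z_{α/2} + z_β) / d)².
z_{α/2} + z_β = 2.326 + 0.674 = 3.000.
n = 2 × (3.000 / 0.83)² = 2 × 3.614² = 2 × 13.06 = 26.1.
Round up to the next whole participant.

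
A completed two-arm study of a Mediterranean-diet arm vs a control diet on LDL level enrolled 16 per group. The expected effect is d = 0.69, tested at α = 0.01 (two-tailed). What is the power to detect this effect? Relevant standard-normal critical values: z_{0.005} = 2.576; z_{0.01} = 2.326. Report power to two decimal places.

For two equal groups, power = Φ(d·√(n/2) − z_{α/2}).
d·√(n/2) = 0.69 × √(16/2) = 0.69 × 2.828 = 1.952.
z_β = 1.952 − 2.576 = -0.624.
Power = Φ(-0.624) = 0.266.

power ≈ 0.27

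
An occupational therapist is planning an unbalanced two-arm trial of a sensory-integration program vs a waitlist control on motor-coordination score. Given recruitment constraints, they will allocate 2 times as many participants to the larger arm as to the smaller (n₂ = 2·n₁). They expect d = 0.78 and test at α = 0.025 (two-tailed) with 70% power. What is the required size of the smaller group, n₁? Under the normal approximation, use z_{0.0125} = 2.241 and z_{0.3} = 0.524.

With allocation ratio k = n₂/n₁ = 2, Var(x̄₁−x̄₂) = σ²(1/n₁ + 1/(k·n₁)) = σ²·(k+1)/(k·n₁).
So n₁ = (1 + 1/k)·((z_{α/2} + z_β)/d)² = 1.500 × (2.765/0.78)².
n₁ = 1.500 × 12.57 = 18.8.
Round up: n₁ = 19, giving n₂ = 2 × 19 = 38.

n₁ = 19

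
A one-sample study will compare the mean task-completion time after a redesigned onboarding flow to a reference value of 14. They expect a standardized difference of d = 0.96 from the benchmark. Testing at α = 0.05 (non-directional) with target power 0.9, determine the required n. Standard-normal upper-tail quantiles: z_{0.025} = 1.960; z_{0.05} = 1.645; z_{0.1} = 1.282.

For a one-sample test: n = ((z_{α/2} + z_β) / d)².
z_{α/2} + z_β = 1.960 + 1.282 = 3.242.
n = (3.242 / 0.96)² = 3.377² = 11.40.
Round up.

n = 12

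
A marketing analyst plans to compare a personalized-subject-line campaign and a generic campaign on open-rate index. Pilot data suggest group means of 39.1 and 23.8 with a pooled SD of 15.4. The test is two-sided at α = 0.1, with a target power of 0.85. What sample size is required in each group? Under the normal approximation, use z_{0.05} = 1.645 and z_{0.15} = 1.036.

Cohen's d = |M₁ − M₂| / SD_pooled = |39.1 − 23.8| / 15.4 = 15.3 / 15.4 = 0.994.
For two independent groups with equal n: n = 2·((z_{α/2} + z_β) / d)².
z_{α/2} + z_β = 1.645 + 1.036 = 2.681.
n = 2 × (2.681 / 0.994)² = 2 × 2.697² = 2 × 7.27 = 14.5.
Round up to the next whole participant.

n = 15 per group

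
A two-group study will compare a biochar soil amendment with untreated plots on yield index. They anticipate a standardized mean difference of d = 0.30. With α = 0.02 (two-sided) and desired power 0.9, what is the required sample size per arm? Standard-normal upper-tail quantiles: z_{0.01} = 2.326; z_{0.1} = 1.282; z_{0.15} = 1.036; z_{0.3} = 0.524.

For two independent groups with equal n: n = 2·((z_{α/2} + z_β) / d)².
z_{α/2} + z_β = 2.326 + 1.282 = 3.608.
n = 2 × (3.608 / 0.30)² = 2 × 12.027² = 2 × 144.64 = 289.3.
Round up to the next whole participant.

n = 290 per group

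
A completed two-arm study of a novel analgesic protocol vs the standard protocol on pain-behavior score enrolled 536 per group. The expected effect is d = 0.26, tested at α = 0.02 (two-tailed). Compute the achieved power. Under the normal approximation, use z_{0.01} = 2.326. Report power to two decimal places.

For two equal groups, power = Φ(d·√(n/2) − z_{α/2}).
d·√(n/2) = 0.26 × √(536/2) = 0.26 × 16.371 = 4.256.
z_β = 4.256 − 2.326 = 1.930.
Power = Φ(1.930) = 0.973.

power ≈ 0.97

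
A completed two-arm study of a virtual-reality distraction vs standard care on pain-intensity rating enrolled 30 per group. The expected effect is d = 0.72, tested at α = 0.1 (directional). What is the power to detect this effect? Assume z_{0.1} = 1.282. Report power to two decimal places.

power ≈ 0.93

For two equal groups, power = Φ(d·√(n/2) − z_{α}).
d·√(n/2) = 0.72 × √(30/2) = 0.72 × 3.873 = 2.789.
z_β = 2.789 − 1.282 = 1.507.
Power = Φ(1.507) = 0.934.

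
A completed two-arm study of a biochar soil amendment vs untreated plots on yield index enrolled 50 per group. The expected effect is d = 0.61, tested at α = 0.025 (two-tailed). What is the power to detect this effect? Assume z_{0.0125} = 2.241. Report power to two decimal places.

power ≈ 0.79

For two equal groups, power = Φ(d·√(n/2) − z_{α/2}).
d·√(n/2) = 0.61 × √(50/2) = 0.61 × 5.000 = 3.050.
z_β = 3.050 − 2.241 = 0.809.
Power = Φ(0.809) = 0.791.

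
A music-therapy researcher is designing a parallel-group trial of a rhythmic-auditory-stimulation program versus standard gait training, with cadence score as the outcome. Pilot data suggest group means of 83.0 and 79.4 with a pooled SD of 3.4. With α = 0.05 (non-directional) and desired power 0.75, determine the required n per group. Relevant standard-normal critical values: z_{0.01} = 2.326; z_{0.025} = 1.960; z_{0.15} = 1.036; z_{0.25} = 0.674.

n = 13 per group

Cohen's d = |M₁ − M₂| / SD_pooled = |83.0 − 79.4| / 3.4 = 3.6 / 3.4 = 1.059.
For two independent groups with equal n: n = 2·((z_{α/2} + z_β) / d)².
z_{α/2} + z_β = 1.960 + 0.674 = 2.634.
n = 2 × (2.634 / 1.059)² = 2 × 2.487² = 2 × 6.19 = 12.4.
Round up to the next whole participant.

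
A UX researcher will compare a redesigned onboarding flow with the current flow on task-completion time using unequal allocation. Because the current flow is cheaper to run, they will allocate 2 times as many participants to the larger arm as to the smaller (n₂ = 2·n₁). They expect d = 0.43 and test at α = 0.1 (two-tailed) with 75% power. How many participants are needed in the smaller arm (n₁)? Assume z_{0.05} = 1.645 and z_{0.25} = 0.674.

n₁ = 44

With allocation ratio k = n₂/n₁ = 2, Var(x̄₁−x̄₂) = σ²(1/n₁ + 1/(k·n₁)) = σ²·(k+1)/(k·n₁).
So n₁ = (1 + 1/k)·((z_{α/2} + z_β)/d)² = 1.500 × (2.319/0.43)².
n₁ = 1.500 × 29.08 = 43.6.
Round up: n₁ = 44, giving n₂ = 2 × 44 = 88.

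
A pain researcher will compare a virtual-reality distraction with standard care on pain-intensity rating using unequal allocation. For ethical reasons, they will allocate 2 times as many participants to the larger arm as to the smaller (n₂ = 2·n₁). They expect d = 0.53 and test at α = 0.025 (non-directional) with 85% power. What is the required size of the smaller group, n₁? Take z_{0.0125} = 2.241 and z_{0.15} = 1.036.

With allocation ratio k = n₂/n₁ = 2, Var(x̄₁−x̄₂) = σ²(1/n₁ + 1/(k·n₁)) = σ²·(k+1)/(k·n₁).
So n₁ = (1 + 1/k)·((z_{α/2} + z_β)/d)² = 1.500 × (3.277/0.53)².
n₁ = 1.500 × 38.23 = 57.3.
Round up: n₁ = 58, giving n₂ = 2 × 58 = 116.

n₁ = 58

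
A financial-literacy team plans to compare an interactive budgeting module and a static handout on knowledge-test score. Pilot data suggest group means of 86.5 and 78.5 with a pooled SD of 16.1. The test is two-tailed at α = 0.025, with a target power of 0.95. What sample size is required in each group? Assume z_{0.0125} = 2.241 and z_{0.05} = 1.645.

n = 123 per group

Cohen's d = |M₁ − M₂| / SD_pooled = |86.5 − 78.5| / 16.1 = 8.0 / 16.1 = 0.497.
For two independent groups with equal n: n = 2·((z_{α/2} + z_β) / d)².
z_{α/2} + z_β = 2.241 + 1.645 = 3.886.
n = 2 × (3.886 / 0.497)² = 2 × 7.819² = 2 × 61.14 = 122.3.
Round up to the next whole participant.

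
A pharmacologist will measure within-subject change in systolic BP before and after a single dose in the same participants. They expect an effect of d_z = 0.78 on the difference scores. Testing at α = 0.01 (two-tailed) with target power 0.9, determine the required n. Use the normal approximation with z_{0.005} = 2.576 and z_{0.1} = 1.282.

n = 25 pairs

For a paired (one-sample on differences) test: n = ((z_{α/2} + z_β) / d)².
z_{α/2} + z_β = 2.576 + 1.282 = 3.858.
n = (3.858 / 0.78)² = 4.946² = 24.46.
Round up.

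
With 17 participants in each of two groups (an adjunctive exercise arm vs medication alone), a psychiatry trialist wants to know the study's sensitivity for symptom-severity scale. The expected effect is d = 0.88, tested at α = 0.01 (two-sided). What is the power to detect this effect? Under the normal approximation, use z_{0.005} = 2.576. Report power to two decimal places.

power ≈ 0.50

For two equal groups, power = Φ(d·√(n/2) − z_{α/2}).
d·√(n/2) = 0.88 × √(17/2) = 0.88 × 2.915 = 2.566.
z_β = 2.566 − 2.576 = -0.010.
Power = Φ(-0.010) = 0.496.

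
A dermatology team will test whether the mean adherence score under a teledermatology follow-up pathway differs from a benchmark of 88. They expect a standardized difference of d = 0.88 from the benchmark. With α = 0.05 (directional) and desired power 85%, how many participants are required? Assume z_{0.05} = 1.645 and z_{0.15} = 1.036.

For a one-sample test: n = ((z_{α} + z_β) / d)².
z_{α} + z_β = 1.645 + 1.036 = 2.681.
n = (2.681 / 0.88)² = 3.047² = 9.28.
Round up.

n = 10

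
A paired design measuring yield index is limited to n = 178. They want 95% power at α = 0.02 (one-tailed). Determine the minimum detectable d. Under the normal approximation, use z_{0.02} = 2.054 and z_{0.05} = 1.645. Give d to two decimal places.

d_min ≈ 0.28

For a single sample (or paired design) of n = 178: d_min = (z_{α} + z_β)/√n.
z-sum = 2.054 + 1.645 = 3.699.
d_min = 3.699 / √178 = 3.699 / 13.342 = 0.277.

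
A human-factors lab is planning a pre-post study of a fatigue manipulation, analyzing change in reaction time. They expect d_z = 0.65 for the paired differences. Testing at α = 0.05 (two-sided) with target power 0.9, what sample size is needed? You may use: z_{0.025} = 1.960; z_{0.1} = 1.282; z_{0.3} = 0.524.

For a paired (one-sample on differences) test: n = ((z_{α/2} + z_β) / d)².
z_{α/2} + z_β = 1.960 + 1.282 = 3.242.
n = (3.242 / 0.65)² = 4.988² = 24.88.
Round up.

n = 25 pairs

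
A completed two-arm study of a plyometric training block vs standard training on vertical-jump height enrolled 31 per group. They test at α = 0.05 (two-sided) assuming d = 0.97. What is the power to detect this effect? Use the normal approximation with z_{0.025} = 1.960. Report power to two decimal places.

For two equal groups, power = Φ(d·√(n/2) − z_{α/2}).
d·√(n/2) = 0.97 × √(31/2) = 0.97 × 3.937 = 3.819.
z_β = 3.819 − 1.960 = 1.859.
Power = Φ(1.859) = 0.968.

power ≈ 0.97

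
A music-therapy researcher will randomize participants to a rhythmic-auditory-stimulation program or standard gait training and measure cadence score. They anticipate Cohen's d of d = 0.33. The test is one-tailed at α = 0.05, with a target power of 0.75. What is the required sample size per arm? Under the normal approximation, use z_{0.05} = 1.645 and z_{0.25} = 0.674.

n = 99 per group

For two independent groups with equal n: n = 2·((z_{α} + z_β) / d)².
z_{α} + z_β = 1.645 + 0.674 = 2.319.
n = 2 × (2.319 / 0.33)² = 2 × 7.027² = 2 × 49.38 = 98.8.
Round up to the next whole participant.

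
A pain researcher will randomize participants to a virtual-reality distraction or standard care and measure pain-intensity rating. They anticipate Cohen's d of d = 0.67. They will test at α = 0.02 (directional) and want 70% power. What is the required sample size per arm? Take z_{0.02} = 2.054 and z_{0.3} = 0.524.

n = 30 per group

For two independent groups with equal n: n = 2·((z_{α} + z_β) / d)².
z_{α} + z_β = 2.054 + 0.524 = 2.578.
n = 2 × (2.578 / 0.67)² = 2 × 3.848² = 2 × 14.81 = 29.6.
Round up to the next whole participant.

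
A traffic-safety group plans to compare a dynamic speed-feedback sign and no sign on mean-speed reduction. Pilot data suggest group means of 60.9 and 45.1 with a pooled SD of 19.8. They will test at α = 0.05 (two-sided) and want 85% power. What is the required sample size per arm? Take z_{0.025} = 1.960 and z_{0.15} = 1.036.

n = 29 per group

Cohen's d = |M₁ − M₂| / SD_pooled = |60.9 − 45.1| / 19.8 = 15.8 / 19.8 = 0.798.
For two independent groups with equal n: n = 2·((z_{α/2} + z_β) / d)².
z_{α/2} + z_β = 1.960 + 1.036 = 2.996.
n = 2 × (2.996 / 0.798)² = 2 × 3.754² = 2 × 14.10 = 28.2.
Round up to the next whole participant.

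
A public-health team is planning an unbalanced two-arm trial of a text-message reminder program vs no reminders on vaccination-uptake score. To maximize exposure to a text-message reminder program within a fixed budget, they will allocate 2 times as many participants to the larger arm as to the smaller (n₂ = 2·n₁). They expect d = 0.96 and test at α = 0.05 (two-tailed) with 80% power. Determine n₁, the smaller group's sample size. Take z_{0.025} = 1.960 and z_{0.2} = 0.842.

With allocation ratio k = n₂/n₁ = 2, Var(x̄₁−x̄₂) = σ²(1/n₁ + 1/(k·n₁)) = σ²·(k+1)/(k·n₁).
So n₁ = (1 + 1/k)·((z_{α/2} + z_β)/d)² = 1.500 × (2.802/0.96)².
n₁ = 1.500 × 8.52 = 12.8.
Round up: n₁ = 13, giving n₂ = 2 × 13 = 26.

n₁ = 13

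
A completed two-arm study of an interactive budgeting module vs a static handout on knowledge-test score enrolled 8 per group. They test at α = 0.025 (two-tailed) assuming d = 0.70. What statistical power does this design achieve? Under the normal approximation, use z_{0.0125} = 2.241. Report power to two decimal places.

power ≈ 0.20

For two equal groups, power = Φ(d·√(n/2) − z_{α/2}).
d·√(n/2) = 0.70 × √(8/2) = 0.70 × 2.000 = 1.400.
z_β = 1.400 − 2.241 = -0.841.
Power = Φ(-0.841) = 0.200.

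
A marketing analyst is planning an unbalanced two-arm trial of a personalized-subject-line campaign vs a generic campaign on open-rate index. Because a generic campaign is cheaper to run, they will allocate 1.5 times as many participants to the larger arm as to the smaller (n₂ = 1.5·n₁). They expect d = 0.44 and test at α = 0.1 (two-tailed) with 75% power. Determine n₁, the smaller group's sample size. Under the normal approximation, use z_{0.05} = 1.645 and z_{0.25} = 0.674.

n₁ = 47

With allocation ratio k = n₂/n₁ = 1.5, Var(x̄₁−x̄₂) = σ²(1/n₁ + 1/(k·n₁)) = σ²·(k+1)/(k·n₁).
So n₁ = (1 + 1/k)·((z_{α/2} + z_β)/d)² = 1.667 × (2.319/0.44)².
n₁ = 1.667 × 27.78 = 46.3.
Round up: n₁ = 47, giving n₂ = ⌈1.5 × 47⌉ = ⌈70.5⌉ = 71.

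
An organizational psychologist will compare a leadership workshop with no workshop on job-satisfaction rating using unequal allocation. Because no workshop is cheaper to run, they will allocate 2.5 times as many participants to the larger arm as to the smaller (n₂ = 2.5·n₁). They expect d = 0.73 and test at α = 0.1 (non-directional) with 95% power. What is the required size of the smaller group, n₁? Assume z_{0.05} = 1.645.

n₁ = 29

With allocation ratio k = n₂/n₁ = 2.5, Var(x̄₁−x̄₂) = σ²(1/n₁ + 1/(k·n₁)) = σ²·(k+1)/(k·n₁).
So n₁ = (1 + 1/k)·((z_{α/2} + z_β)/d)² = 1.400 × (3.290/0.73)².
n₁ = 1.400 × 20.31 = 28.4.
Round up: n₁ = 29, giving n₂ = ⌈2.5 × 29⌉ = ⌈72.5⌉ = 73.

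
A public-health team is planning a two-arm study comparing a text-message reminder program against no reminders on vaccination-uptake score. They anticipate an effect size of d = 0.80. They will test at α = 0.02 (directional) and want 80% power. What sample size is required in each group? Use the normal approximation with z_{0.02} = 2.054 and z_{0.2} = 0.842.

For two independent groups with equal n: n = 2·((z_{α} + z_β) / d)².
z_{α} + z_β = 2.054 + 0.842 = 2.896.
n = 2 × (2.896 / 0.80)² = 2 × 3.620² = 2 × 13.10 = 26.2.
Round up to the next whole participant.

n = 27 per group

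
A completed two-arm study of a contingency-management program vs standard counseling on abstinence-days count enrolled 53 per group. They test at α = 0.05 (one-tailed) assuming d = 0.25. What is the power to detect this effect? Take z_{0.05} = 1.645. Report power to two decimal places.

power ≈ 0.36

For two equal groups, power = Φ(d·√(n/2) − z_{α}).
d·√(n/2) = 0.25 × √(53/2) = 0.25 × 5.148 = 1.287.
z_β = 1.287 − 1.645 = -0.358.
Power = Φ(-0.358) = 0.360.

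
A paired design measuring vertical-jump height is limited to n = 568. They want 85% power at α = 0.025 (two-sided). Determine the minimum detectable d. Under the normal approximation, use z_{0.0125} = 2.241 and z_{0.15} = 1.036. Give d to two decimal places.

d_min ≈ 0.14

For a single sample (or paired design) of n = 568: d_min = (z_{α/2} + z_β)/√n.
z-sum = 2.241 + 1.036 = 3.277.
d_min = 3.277 / √568 = 3.277 / 23.833 = 0.137.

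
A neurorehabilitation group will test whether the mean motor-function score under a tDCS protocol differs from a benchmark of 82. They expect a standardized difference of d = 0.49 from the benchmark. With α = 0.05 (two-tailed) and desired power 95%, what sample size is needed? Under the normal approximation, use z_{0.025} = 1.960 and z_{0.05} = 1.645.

For a one-sample test: n = ((z_{α/2} + z_β) / d)².
z_{α/2} + z_β = 1.960 + 1.645 = 3.605.
n = (3.605 / 0.49)² = 7.357² = 54.13.
Round up.

n = 55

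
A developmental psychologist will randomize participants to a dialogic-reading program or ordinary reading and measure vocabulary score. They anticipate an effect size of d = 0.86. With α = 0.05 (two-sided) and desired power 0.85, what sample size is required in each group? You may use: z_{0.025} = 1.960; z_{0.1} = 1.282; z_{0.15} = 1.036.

For two independent groups with equal n: n = 2·((z_{α/2} + z_β) / d)².
z_{α/2} + z_β = 1.960 + 1.036 = 2.996.
n = 2 × (2.996 / 0.86)² = 2 × 3.484² = 2 × 12.14 = 24.3.
Round up to the next whole participant.

n = 25 per group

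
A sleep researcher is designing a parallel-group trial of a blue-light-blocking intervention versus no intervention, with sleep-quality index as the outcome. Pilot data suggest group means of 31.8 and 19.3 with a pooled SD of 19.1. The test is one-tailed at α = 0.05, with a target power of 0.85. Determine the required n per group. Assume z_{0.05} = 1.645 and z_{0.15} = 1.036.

Cohen's d = |M₁ − M₂| / SD_pooled = |31.8 − 19.3| / 19.1 = 12.5 / 19.1 = 0.654.
For two independent groups with equal n: n = 2·((z_{α} + z_β) / d)².
z_{α} + z_β = 1.645 + 1.036 = 2.681.
n = 2 × (2.681 / 0.654)² = 2 × 4.099² = 2 × 16.80 = 33.6.
Round up to the next whole participant.

n = 34 per group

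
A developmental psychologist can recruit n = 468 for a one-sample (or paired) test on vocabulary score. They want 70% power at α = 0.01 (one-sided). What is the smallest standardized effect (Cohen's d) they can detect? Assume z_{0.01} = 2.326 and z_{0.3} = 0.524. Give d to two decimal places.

For a single sample (or paired design) of n = 468: d_min = (z_{α} + z_β)/√n.
z-sum = 2.326 + 0.524 = 2.850.
d_min = 2.850 / √468 = 2.850 / 21.633 = 0.132.

d_min ≈ 0.13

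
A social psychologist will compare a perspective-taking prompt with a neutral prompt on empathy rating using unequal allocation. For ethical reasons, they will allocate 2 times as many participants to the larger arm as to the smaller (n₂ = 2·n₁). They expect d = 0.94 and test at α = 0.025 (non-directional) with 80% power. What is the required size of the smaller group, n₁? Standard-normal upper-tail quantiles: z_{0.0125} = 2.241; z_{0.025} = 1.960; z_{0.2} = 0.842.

With allocation ratio k = n₂/n₁ = 2, Var(x̄₁−x̄₂) = σ²(1/n₁ + 1/(k·n₁)) = σ²·(k+1)/(k·n₁).
So n₁ = (1 + 1/k)·((z_{α/2} + z_β)/d)² = 1.500 × (3.083/0.94)².
n₁ = 1.500 × 10.76 = 16.1.
Round up: n₁ = 17, giving n₂ = 2 × 17 = 34.

n₁ = 17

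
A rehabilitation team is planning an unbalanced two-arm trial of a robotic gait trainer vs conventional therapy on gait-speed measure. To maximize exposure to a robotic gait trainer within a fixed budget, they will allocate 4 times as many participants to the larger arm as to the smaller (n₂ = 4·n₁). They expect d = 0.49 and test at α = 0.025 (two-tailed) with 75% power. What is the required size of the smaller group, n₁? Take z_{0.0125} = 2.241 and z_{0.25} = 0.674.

With allocation ratio k = n₂/n₁ = 4, Var(x̄₁−x̄₂) = σ²(1/n₁ + 1/(k·n₁)) = σ²·(k+1)/(k·n₁).
So n₁ = (1 + 1/k)·((z_{α/2} + z_β)/d)² = 1.250 × (2.915/0.49)².
n₁ = 1.250 × 35.39 = 44.2.
Round up: n₁ = 45, giving n₂ = 4 × 45 = 180.

n₁ = 45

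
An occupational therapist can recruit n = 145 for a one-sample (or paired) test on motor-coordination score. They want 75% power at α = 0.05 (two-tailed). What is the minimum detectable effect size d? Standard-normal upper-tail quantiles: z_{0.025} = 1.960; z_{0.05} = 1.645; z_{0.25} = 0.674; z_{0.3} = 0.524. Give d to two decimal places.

d_min ≈ 0.22

For a single sample (or paired design) of n = 145: d_min = (z_{α/2} + z_β)/√n.
z-sum = 1.960 + 0.674 = 2.634.
d_min = 2.634 / √145 = 2.634 / 12.042 = 0.219.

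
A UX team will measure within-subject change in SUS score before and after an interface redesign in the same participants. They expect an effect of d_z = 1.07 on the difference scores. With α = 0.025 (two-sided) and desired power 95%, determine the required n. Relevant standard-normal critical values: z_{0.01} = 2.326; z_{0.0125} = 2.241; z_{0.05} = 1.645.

For a paired (one-sample on differences) test: n = ((z_{α/2} + z_β) / d)².
z_{α/2} + z_β = 2.241 + 1.645 = 3.886.
n = (3.886 / 1.07)² = 3.632² = 13.19.
Round up.

n = 14 pairs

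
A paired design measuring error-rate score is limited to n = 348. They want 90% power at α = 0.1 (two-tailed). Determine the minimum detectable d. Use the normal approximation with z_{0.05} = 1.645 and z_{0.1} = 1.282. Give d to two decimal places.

For a single sample (or paired design) of n = 348: d_min = (z_{α/2} + z_β)/√n.
z-sum = 1.645 + 1.282 = 2.927.
d_min = 2.927 / √348 = 2.927 / 18.655 = 0.157.

d_min ≈ 0.16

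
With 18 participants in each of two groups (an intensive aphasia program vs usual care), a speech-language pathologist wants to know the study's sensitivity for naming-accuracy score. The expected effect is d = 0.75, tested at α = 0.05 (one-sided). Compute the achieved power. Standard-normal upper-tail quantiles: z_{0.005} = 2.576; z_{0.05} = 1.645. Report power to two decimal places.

For two equal groups, power = Φ(d·√(n/2) − z_{α}).
d·√(n/2) = 0.75 × √(18/2) = 0.75 × 3.000 = 2.250.
z_β = 2.250 − 1.645 = 0.605.
Power = Φ(0.605) = 0.727.

power ≈ 0.73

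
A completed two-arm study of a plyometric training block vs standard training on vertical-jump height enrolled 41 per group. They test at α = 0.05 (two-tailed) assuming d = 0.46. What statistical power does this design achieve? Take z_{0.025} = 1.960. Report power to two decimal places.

For two equal groups, power = Φ(d·√(n/2) − z_{α/2}).
d·√(n/2) = 0.46 × √(41/2) = 0.46 × 4.528 = 2.083.
z_β = 2.083 − 1.960 = 0.123.
Power = Φ(0.123) = 0.549.

power ≈ 0.55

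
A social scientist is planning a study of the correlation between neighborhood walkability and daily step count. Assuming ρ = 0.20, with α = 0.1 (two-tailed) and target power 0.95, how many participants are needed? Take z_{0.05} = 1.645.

n = 267

Fisher's z: C = ½·ln((1+r)/(1−r)) = ½·ln(1.5000) = 0.2027.
n = ((z_{α/2} + z_β)/C)² + 3.
(1.645 + 1.645) / 0.2027 = 3.290 / 0.2027 = 16.231.
n = 16.231² + 3 = 263.44 + 3 = 266.4.
Round up.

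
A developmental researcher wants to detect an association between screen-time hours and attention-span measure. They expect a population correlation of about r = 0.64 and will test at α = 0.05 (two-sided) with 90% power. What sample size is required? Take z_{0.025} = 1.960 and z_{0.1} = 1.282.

n = 22

Fisher's z: C = ½·ln((1+r)/(1−r)) = ½·ln(4.5556) = 0.7582.
n = ((z_{α/2} + z_β)/C)² + 3.
(1.960 + 1.282) / 0.7582 = 3.242 / 0.7582 = 4.276.
n = 4.276² + 3 = 18.28 + 3 = 21.3.
Round up.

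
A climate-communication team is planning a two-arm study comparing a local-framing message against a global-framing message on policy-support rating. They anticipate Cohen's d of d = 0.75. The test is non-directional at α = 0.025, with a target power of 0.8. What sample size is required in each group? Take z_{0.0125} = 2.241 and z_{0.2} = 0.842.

For two independent groups with equal n: n = 2·((z_{α/2} + z_β) / d)².
z_{α/2} + z_β = 2.241 + 0.842 = 3.083.
n = 2 × (3.083 / 0.75)² = 2 × 4.111² = 2 × 16.90 = 33.8.
Round up to the next whole participant.

n = 34 per group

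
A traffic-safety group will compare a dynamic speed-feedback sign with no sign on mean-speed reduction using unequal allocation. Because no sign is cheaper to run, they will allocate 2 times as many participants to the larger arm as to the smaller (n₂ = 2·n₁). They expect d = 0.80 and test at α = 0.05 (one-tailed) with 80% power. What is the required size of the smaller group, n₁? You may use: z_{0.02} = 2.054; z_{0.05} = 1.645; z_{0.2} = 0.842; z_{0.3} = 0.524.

n₁ = 15

With allocation ratio k = n₂/n₁ = 2, Var(x̄₁−x̄₂) = σ²(1/n₁ + 1/(k·n₁)) = σ²·(k+1)/(k·n₁).
So n₁ = (1 + 1/k)·((z_{α} + z_β)/d)² = 1.500 × (2.487/0.80)².
n₁ = 1.500 × 9.66 = 14.5.
Round up: n₁ = 15, giving n₂ = 2 × 15 = 30.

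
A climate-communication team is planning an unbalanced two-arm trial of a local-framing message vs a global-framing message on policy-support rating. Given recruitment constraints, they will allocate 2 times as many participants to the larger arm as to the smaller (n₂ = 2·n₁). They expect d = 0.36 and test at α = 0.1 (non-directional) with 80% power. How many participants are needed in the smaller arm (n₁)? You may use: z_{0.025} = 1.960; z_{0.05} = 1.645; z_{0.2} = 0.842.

With allocation ratio k = n₂/n₁ = 2, Var(x̄₁−x̄₂) = σ²(1/n₁ + 1/(k·n₁)) = σ²·(k+1)/(k·n₁).
So n₁ = (1 + 1/k)·((z_{α/2} + z_β)/d)² = 1.500 × (2.487/0.36)².
n₁ = 1.500 × 47.73 = 71.6.
Round up: n₁ = 72, giving n₂ = 2 × 72 = 144.

n₁ = 72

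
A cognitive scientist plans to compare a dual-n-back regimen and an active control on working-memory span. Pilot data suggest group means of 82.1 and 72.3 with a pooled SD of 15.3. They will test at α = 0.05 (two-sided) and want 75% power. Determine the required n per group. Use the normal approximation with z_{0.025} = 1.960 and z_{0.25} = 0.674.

Cohen's d = |M₁ − M₂| / SD_pooled = |82.1 − 72.3| / 15.3 = 9.8 / 15.3 = 0.641.
For two independent groups with equal n: n = 2·((z_{α/2} + z_β) / d)².
z_{α/2} + z_β = 1.960 + 0.674 = 2.634.
n = 2 × (2.634 / 0.641)² = 2 × 4.109² = 2 × 16.89 = 33.8.
Round up to the next whole participant.

n = 34 per group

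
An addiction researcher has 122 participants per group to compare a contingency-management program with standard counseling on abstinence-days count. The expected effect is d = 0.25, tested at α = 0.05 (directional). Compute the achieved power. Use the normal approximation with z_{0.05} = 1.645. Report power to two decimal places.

For two equal groups, power = Φ(d·√(n/2) − z_{α}).
d·√(n/2) = 0.25 × √(122/2) = 0.25 × 7.810 = 1.953.
z_β = 1.953 − 1.645 = 0.308.
Power = Φ(0.308) = 0.621.

power ≈ 0.62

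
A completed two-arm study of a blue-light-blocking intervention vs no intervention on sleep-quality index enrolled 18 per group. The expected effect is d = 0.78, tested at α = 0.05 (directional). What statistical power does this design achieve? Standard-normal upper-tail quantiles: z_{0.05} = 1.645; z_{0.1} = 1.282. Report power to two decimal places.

power ≈ 0.76

For two equal groups, power = Φ(d·√(n/2) − z_{α}).
d·√(n/2) = 0.78 × √(18/2) = 0.78 × 3.000 = 2.340.
z_β = 2.340 − 1.645 = 0.695.
Power = Φ(0.695) = 0.756.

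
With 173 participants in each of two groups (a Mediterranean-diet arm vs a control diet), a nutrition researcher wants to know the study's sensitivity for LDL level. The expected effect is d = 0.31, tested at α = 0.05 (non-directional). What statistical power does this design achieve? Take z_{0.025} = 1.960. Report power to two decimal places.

power ≈ 0.82

For two equal groups, power = Φ(d·√(n/2) − z_{α/2}).
d·√(n/2) = 0.31 × √(173/2) = 0.31 × 9.301 = 2.883.
z_β = 2.883 − 1.960 = 0.923.
Power = Φ(0.923) = 0.822.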